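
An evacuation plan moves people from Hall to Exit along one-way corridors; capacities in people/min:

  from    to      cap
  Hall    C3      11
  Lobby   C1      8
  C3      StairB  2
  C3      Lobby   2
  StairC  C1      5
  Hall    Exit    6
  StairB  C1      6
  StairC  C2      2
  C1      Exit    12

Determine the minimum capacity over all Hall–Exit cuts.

10

Augment Hall→Exit: bottleneck 6, flow now 6.
Augment Hall→C3→Lobby→C1→Exit: bottleneck 2, flow now 8.
Augment Hall→C3→StairB→C1→Exit: bottleneck 2, flow now 10.
No augmenting path remains; maximum flow = 10.
By max-flow min-cut, the minimum cut capacity equals the max flow.
In the residual graph, reachable from Hall: {Hall, C3}.
Min-cut edges: Hall→Exit (6), C3→Lobby (2), C3→StairB (2); capacity 6 + 2 + 2 = 10.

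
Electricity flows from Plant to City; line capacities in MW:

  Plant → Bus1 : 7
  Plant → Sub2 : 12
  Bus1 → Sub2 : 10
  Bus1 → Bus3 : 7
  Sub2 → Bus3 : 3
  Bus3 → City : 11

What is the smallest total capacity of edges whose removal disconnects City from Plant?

Augment Plant→Bus1→Bus3→City: bottleneck 7, flow now 7.
Augment Plant→Sub2→Bus3→City: bottleneck 3, flow now 10.
No augmenting path remains; maximum flow = 10.
By max-flow min-cut, the minimum cut capacity equals the max flow.
In the residual graph, reachable from Plant: {Plant, Sub2}.
Min-cut edges: Plant→Bus1 (7), Sub2→Bus3 (3); capacity 7 + 3 = 10.

10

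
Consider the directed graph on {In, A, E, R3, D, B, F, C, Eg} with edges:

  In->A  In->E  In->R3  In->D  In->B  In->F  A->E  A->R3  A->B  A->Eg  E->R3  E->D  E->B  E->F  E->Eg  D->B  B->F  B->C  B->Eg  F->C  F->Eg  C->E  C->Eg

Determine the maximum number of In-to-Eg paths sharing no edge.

Assign every edge capacity 1; by Menger, the answer equals the max flow.
Path In→A→Eg (+1); total 1.
Path In→E→Eg (+1); total 2.
Path In→B→Eg (+1); total 3.
Path In→F→Eg (+1); total 4.
Path In→D→B→C→Eg (+1); total 5.
No residual In→Eg path; max flow = 5.
Certifying cut of size 5: {In→A, In→B, In→D, In→E, In→F}.

5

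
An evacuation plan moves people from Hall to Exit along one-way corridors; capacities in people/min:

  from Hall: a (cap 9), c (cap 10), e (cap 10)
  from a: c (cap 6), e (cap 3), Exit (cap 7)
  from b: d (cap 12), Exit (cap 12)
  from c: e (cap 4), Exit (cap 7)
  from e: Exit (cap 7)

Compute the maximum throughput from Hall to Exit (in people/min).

21

Augment Hall→a→Exit: bottleneck 7, flow now 7.
Augment Hall→c→Exit: bottleneck 7, flow now 14.
Augment Hall→e→Exit: bottleneck 7, flow now 21.
No augmenting path remains; maximum flow = 21.
In the residual graph, reachable from Hall: {Hall, a, c, e}.
Min-cut edges: a→Exit (7), c→Exit (7), e→Exit (7); capacity 7 + 7 + 7 = 21.
This cut is saturated, so no flow can exceed 21.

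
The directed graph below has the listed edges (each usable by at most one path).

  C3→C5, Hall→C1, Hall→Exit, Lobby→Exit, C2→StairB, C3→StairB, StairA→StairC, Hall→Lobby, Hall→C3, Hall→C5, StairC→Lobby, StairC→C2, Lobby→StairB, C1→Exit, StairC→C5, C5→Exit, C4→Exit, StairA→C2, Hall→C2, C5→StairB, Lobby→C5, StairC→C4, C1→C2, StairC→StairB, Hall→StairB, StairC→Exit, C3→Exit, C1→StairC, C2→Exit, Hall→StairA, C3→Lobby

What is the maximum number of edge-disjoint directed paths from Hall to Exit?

Assign every edge capacity 1; by Menger, the answer equals the max flow.
Path Hall→Exit (+1); total 1.
Path Hall→C3→Exit (+1); total 2.
Path Hall→Lobby→Exit (+1); total 3.
Path Hall→C1→Exit (+1); total 4.
Path Hall→C2→Exit (+1); total 5.
Path Hall→C5→Exit (+1); total 6.
Path Hall→StairA→StairC→Exit (+1); total 7.
No residual Hall→Exit path; max flow = 7.
Certifying cut of size 7: {Hall→C1, Hall→C2, Hall→C3, Hall→C5, Hall→Exit, Hall→Lobby, Hall→StairA}.

7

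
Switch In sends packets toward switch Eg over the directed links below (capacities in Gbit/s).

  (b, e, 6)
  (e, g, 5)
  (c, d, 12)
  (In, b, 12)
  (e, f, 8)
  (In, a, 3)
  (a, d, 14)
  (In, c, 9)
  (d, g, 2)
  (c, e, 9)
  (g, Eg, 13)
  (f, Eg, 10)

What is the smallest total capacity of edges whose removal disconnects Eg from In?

15

Augment In→a→d→g→Eg: bottleneck 2, flow now 2.
Augment In→b→e→f→Eg: bottleneck 6, flow now 8.
Augment In→c→e→f→Eg: bottleneck 2, flow now 10.
Augment In→c→e→g→Eg: bottleneck 5, flow now 15.
No augmenting path remains; maximum flow = 15.
By max-flow min-cut, the minimum cut capacity equals the max flow.
In the residual graph, reachable from In: {In, a, b, c, d, e}.
Min-cut edges: d→g (2), e→f (8), e→g (5); capacity 2 + 8 + 5 = 15.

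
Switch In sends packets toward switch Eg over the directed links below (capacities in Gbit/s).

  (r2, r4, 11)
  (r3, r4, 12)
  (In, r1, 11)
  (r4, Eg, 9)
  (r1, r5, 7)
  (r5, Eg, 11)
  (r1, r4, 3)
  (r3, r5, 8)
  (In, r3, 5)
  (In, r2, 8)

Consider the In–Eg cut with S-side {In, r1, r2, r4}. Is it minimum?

Given cut capacity: 5 + 7 + 9 = 21.
Augment In→r1→r4→Eg: bottleneck 3, flow now 3.
Augment In→r1→r5→Eg: bottleneck 7, flow now 10.
Augment In→r2→r4→Eg: bottleneck 6, flow now 16.
Augment In→r3→r5→Eg: bottleneck 4, flow now 20.
No augmenting path remains; maximum flow = 20.
In the residual graph, reachable from In: {In, r1, r2, r3, r4, r5}.
Min-cut edges: r4→Eg (9), r5→Eg (11); capacity 9 + 11 = 20.
Cut capacity 21 exceeds the max flow 20, so it is not minimum.

No — its capacity is 21, but the minimum cut has capacity 20.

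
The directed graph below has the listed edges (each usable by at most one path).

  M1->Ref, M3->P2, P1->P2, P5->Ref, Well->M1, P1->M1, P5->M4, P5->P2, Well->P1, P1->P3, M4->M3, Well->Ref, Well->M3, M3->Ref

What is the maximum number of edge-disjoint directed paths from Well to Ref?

Assign every edge capacity 1; by Menger, the answer equals the max flow.
Path Well→Ref (+1); total 1.
Path Well→M1→Ref (+1); total 2.
Path Well→M3→Ref (+1); total 3.
No residual Well→Ref path; max flow = 3.
Certifying cut of size 3: {M1→Ref, Well→M3, Well→Ref}.

3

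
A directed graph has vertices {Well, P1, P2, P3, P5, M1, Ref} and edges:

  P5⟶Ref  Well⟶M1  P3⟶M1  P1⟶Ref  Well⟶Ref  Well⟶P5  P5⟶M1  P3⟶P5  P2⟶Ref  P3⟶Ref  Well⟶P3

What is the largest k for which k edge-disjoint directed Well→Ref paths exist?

3

Assign every edge capacity 1; by Menger, the answer equals the max flow.
Path Well→Ref (+1); total 1.
Path Well→P3→Ref (+1); total 2.
Path Well→P5→Ref (+1); total 3.
No residual Well→Ref path; max flow = 3.
Certifying cut of size 3: {Well→P3, Well→P5, Well→Ref}.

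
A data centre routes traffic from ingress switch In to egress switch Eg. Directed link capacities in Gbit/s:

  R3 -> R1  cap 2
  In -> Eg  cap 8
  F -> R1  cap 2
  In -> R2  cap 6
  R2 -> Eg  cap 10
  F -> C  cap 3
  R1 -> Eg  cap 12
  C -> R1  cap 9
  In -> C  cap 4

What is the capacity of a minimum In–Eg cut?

Augment In→Eg: bottleneck 8, flow now 8.
Augment In→R2→Eg: bottleneck 6, flow now 14.
Augment In→C→R1→Eg: bottleneck 4, flow now 18.
No augmenting path remains; maximum flow = 18.
By max-flow min-cut, the minimum cut capacity equals the max flow.
In the residual graph, reachable from In: {In}.
Min-cut edges: In→C (4), In→R2 (6), In→Eg (8); capacity 4 + 6 + 8 = 18.

18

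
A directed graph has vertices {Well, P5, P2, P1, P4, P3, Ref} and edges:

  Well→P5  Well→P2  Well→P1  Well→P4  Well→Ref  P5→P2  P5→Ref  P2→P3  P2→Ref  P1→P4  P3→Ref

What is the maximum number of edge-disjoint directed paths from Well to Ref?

Assign every edge capacity 1; by Menger, the answer equals the max flow.
Path Well→Ref (+1); total 1.
Path Well→P5→Ref (+1); total 2.
Path Well→P2→Ref (+1); total 3.
No residual Well→Ref path; max flow = 3.
Certifying cut of size 3: {Well→P2, Well→P5, Well→Ref}.

3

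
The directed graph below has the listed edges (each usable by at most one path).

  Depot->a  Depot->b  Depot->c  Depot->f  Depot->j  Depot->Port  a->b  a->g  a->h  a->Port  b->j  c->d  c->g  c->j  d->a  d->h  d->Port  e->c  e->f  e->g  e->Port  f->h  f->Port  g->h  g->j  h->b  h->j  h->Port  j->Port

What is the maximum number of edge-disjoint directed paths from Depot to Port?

Assign every edge capacity 1; by Menger, the answer equals the max flow.
Path Depot→Port (+1); total 1.
Path Depot→a→Port (+1); total 2.
Path Depot→f→Port (+1); total 3.
Path Depot→j→Port (+1); total 4.
Path Depot→c→d→Port (+1); total 5.
No residual Depot→Port path; max flow = 5.
Certifying cut of size 5: {Depot→Port, Depot→a, Depot→c, Depot→f, j→Port}.

5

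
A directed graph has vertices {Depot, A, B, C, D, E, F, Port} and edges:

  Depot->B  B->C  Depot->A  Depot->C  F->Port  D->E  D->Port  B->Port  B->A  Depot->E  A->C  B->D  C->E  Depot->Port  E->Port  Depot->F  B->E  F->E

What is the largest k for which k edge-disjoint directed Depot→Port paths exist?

Assign every edge capacity 1; by Menger, the answer equals the max flow.
Path Depot→Port (+1); total 1.
Path Depot→B→Port (+1); total 2.
Path Depot→E→Port (+1); total 3.
Path Depot→F→Port (+1); total 4.
No residual Depot→Port path; max flow = 4.
Certifying cut of size 4: {Depot→B, Depot→F, Depot→Port, E→Port}.

4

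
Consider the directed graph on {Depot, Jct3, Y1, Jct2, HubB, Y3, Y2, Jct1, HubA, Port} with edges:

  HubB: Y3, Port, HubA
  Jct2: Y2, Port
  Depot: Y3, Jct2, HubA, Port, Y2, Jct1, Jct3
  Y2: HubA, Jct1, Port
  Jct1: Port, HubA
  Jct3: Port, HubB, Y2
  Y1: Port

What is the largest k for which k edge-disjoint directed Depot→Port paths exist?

5

Assign every edge capacity 1; by Menger, the answer equals the max flow.
Path Depot→Port (+1); total 1.
Path Depot→Jct3→Port (+1); total 2.
Path Depot→Jct2→Port (+1); total 3.
Path Depot→Y2→Port (+1); total 4.
Path Depot→Jct1→Port (+1); total 5.
No residual Depot→Port path; max flow = 5.
Certifying cut of size 5: {Depot→Jct1, Depot→Jct2, Depot→Jct3, Depot→Port, Depot→Y2}.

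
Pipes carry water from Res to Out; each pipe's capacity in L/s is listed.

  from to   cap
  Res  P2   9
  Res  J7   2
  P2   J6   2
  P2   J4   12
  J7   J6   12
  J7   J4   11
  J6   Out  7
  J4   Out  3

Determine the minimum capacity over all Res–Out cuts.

Augment Res→P2→J6→Out: bottleneck 2, flow now 2.
Augment Res→P2→J4→Out: bottleneck 3, flow now 5.
Augment Res→J7→J6→Out: bottleneck 2, flow now 7.
No augmenting path remains; maximum flow = 7.
By max-flow min-cut, the minimum cut capacity equals the max flow.
In the residual graph, reachable from Res: {Res, P2, J4}.
Min-cut edges: Res→J7 (2), P2→J6 (2), J4→Out (3); capacity 2 + 2 + 3 = 7.

7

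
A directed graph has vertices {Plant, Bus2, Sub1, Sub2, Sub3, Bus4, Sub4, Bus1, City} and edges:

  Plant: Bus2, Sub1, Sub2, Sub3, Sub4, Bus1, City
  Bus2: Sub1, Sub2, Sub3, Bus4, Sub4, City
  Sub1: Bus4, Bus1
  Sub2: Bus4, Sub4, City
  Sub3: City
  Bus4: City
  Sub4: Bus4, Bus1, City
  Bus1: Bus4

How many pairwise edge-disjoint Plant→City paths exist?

6

Assign every edge capacity 1; by Menger, the answer equals the max flow.
Path Plant→City (+1); total 1.
Path Plant→Bus2→City (+1); total 2.
Path Plant→Sub2→City (+1); total 3.
Path Plant→Sub3→City (+1); total 4.
Path Plant→Sub4→City (+1); total 5.
Path Plant→Sub1→Bus4→City (+1); total 6.
No residual Plant→City path; max flow = 6.
Certifying cut of size 6: {Bus4→City, Plant→Bus2, Plant→City, Plant→Sub2, Plant→Sub3, Plant→Sub4}.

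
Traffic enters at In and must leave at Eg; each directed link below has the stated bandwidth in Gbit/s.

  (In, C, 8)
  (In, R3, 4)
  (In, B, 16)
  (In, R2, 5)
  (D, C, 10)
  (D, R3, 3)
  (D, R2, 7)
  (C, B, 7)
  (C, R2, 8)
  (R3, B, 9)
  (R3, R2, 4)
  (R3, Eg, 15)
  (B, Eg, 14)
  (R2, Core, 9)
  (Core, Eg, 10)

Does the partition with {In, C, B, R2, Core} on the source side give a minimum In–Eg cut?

Given cut capacity: 4 + 14 + 10 = 28.
Augment In→R3→Eg: bottleneck 4, flow now 4.
Augment In→B→Eg: bottleneck 14, flow now 18.
Augment In→R2→Core→Eg: bottleneck 5, flow now 23.
Augment In→C→R2→Core→Eg: bottleneck 4, flow now 27.
No augmenting path remains; maximum flow = 27.
In the residual graph, reachable from In: {In, C, B, R2}.
Min-cut edges: In→R3 (4), B→Eg (14), R2→Core (9); capacity 4 + 14 + 9 = 27.
Cut capacity 28 exceeds the max flow 27, so it is not minimum.

No — its capacity is 28, but the minimum cut has capacity 27.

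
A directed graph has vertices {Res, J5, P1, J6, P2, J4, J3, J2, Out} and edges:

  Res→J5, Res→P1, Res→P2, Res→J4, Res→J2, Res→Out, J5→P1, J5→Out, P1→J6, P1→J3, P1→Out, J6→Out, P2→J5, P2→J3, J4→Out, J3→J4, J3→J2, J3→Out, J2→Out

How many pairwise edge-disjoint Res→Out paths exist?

6

Assign every edge capacity 1; by Menger, the answer equals the max flow.
Path Res→Out (+1); total 1.
Path Res→J5→Out (+1); total 2.
Path Res→P1→Out (+1); total 3.
Path Res→J4→Out (+1); total 4.
Path Res→J2→Out (+1); total 5.
Path Res→P2→J3→Out (+1); total 6.
No residual Res→Out path; max flow = 6.
Certifying cut of size 6: {Res→J2, Res→J4, Res→J5, Res→Out, Res→P1, Res→P2}.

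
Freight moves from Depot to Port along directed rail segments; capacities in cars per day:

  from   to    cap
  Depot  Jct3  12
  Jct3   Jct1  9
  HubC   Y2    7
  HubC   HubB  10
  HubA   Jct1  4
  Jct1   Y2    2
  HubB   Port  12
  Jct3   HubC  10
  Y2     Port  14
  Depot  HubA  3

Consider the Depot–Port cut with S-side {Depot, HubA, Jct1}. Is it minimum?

Given cut capacity: 12 + 2 = 14.
Augment Depot→Jct3→HubC→HubB→Port: bottleneck 10, flow now 10.
Augment Depot→Jct3→Jct1→Y2→Port: bottleneck 2, flow now 12.
No augmenting path remains; maximum flow = 12.
In the residual graph, reachable from Depot: {Depot, Jct3, HubA, Jct1}.
Min-cut edges: Jct3→HubC (10), Jct1→Y2 (2); capacity 10 + 2 = 12.
Cut capacity 14 exceeds the max flow 12, so it is not minimum.

No — its capacity is 14, but the minimum cut has capacity 12.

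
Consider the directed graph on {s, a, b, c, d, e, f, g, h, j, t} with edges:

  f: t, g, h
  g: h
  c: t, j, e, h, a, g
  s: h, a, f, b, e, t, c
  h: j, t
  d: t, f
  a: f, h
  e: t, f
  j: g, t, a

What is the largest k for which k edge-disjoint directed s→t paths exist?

6

Assign every edge capacity 1; by Menger, the answer equals the max flow.
Path s→t (+1); total 1.
Path s→c→t (+1); total 2.
Path s→e→t (+1); total 3.
Path s→f→t (+1); total 4.
Path s→h→t (+1); total 5.
Path s→a→h→j→t (+1); total 6.
No residual s→t path; max flow = 6.
Certifying cut of size 6: {s→a, s→c, s→e, s→f, s→h, s→t}.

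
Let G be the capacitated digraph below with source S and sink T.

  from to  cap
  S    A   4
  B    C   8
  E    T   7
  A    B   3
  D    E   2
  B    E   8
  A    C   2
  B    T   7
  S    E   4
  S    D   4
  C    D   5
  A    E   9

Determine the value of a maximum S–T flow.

Augment S→E→T: bottleneck 4, flow now 4.
Augment S→A→B→T: bottleneck 3, flow now 7.
Augment S→A→E→T: bottleneck 1, flow now 8.
Augment S→D→E→T: bottleneck 2, flow now 10.
No augmenting path remains; maximum flow = 10.
In the residual graph, reachable from S: {S, D}.
Min-cut edges: S→A (4), S→E (4), D→E (2); capacity 4 + 4 + 2 = 10.
This cut is saturated, so no flow can exceed 10.

10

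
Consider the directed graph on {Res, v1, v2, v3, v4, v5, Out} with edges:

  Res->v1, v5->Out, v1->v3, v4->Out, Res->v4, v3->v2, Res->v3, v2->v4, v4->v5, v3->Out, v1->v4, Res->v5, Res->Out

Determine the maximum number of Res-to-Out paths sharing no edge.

Assign every edge capacity 1; by Menger, the answer equals the max flow.
Path Res→Out (+1); total 1.
Path Res→v3→Out (+1); total 2.
Path Res→v4→Out (+1); total 3.
Path Res→v5→Out (+1); total 4.
No residual Res→Out path; max flow = 4.
Certifying cut of size 4: {Res→Out, v3→Out, v4→Out, v5→Out}.

4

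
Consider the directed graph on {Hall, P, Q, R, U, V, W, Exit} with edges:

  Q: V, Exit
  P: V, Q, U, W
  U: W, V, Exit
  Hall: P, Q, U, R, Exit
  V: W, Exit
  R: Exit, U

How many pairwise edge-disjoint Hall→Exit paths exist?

5

Assign every edge capacity 1; by Menger, the answer equals the max flow.
Path Hall→Exit (+1); total 1.
Path Hall→Q→Exit (+1); total 2.
Path Hall→R→Exit (+1); total 3.
Path Hall→U→Exit (+1); total 4.
Path Hall→P→V→Exit (+1); total 5.
No residual Hall→Exit path; max flow = 5.
Certifying cut of size 5: {Hall→Exit, Hall→P, Hall→Q, Hall→R, Hall→U}.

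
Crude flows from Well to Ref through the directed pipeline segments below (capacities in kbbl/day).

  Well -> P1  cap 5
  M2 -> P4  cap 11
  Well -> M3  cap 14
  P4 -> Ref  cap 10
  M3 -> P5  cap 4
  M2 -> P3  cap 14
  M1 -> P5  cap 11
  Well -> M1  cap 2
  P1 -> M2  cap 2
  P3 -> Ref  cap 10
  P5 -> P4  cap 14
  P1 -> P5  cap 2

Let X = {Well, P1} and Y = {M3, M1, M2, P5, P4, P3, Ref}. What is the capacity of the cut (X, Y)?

Edges leaving {Well, P1}: Well→M3 (14), Well→M1 (2), P1→M2 (2), P1→P5 (2).
Cut capacity = 14 + 2 + 2 + 2 = 20.

20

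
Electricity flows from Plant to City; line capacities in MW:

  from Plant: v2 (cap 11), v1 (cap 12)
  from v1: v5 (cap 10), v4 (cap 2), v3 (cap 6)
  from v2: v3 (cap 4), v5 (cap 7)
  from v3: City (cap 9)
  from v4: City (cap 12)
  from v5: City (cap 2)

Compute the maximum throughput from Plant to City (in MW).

13

Augment Plant→v1→v3→City: bottleneck 6, flow now 6.
Augment Plant→v1→v4→City: bottleneck 2, flow now 8.
Augment Plant→v1→v5→City: bottleneck 2, flow now 10.
Augment Plant→v2→v3→City: bottleneck 3, flow now 13.
No augmenting path remains; maximum flow = 13.
In the residual graph, reachable from Plant: {Plant, v1, v2, v3, v5}.
Min-cut edges: v1→v4 (2), v3→City (9), v5→City (2); capacity 2 + 9 + 2 = 13.
This cut is saturated, so no flow can exceed 13.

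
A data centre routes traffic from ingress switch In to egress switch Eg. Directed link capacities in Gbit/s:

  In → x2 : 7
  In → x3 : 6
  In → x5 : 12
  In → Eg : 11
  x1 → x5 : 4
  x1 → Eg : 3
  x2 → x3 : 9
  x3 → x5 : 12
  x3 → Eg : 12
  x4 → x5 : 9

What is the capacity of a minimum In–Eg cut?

Augment In→Eg: bottleneck 11, flow now 11.
Augment In→x3→Eg: bottleneck 6, flow now 17.
Augment In→x2→x3→Eg: bottleneck 6, flow now 23.
No augmenting path remains; maximum flow = 23.
By max-flow min-cut, the minimum cut capacity equals the max flow.
In the residual graph, reachable from In: {In, x2, x3, x5}.
Min-cut edges: In→Eg (11), x3→Eg (12); capacity 11 + 12 = 23.

23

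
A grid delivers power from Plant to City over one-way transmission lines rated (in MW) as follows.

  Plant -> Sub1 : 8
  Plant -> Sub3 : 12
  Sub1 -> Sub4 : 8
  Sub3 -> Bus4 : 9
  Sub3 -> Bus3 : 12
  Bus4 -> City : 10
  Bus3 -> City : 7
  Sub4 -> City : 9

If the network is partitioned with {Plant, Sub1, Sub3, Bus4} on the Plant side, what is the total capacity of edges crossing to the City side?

Edges leaving {Plant, Sub1, Sub3, Bus4}: Sub1→Sub4 (8), Sub3→Bus3 (12), Bus4→City (10).
Cut capacity = 8 + 12 + 10 = 30.

30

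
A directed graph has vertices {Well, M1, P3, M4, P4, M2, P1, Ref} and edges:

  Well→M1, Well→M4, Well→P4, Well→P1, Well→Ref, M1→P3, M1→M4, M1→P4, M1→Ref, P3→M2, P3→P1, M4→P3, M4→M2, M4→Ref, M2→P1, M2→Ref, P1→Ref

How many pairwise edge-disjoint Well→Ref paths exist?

4

Assign every edge capacity 1; by Menger, the answer equals the max flow.
Path Well→Ref (+1); total 1.
Path Well→M1→Ref (+1); total 2.
Path Well→M4→Ref (+1); total 3.
Path Well→P1→Ref (+1); total 4.
No residual Well→Ref path; max flow = 4.
Certifying cut of size 4: {Well→M1, Well→M4, Well→P1, Well→Ref}.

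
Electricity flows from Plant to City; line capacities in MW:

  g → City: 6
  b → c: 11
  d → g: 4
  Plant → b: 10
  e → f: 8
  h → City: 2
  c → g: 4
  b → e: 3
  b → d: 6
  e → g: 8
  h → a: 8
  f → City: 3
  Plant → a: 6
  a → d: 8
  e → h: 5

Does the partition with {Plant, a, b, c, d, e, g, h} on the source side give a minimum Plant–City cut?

Given cut capacity: 8 + 6 + 2 = 16.
Augment Plant→a→d→g→City: bottleneck 4, flow now 4.
Augment Plant→b→c→g→City: bottleneck 2, flow now 6.
Augment Plant→b→e→f→City: bottleneck 3, flow now 9.
No augmenting path remains; maximum flow = 9.
In the residual graph, reachable from Plant: {Plant, a, b, c, d, g}.
Min-cut edges: b→e (3), g→City (6); capacity 3 + 6 = 9.
Cut capacity 16 exceeds the max flow 9, so it is not minimum.

No — its capacity is 16, but the minimum cut has capacity 9.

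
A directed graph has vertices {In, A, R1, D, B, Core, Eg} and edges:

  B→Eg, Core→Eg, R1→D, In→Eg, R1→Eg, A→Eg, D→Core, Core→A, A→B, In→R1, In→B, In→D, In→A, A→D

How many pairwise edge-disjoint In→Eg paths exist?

Assign every edge capacity 1; by Menger, the answer equals the max flow.
Path In→Eg (+1); total 1.
Path In→A→Eg (+1); total 2.
Path In→R1→Eg (+1); total 3.
Path In→B→Eg (+1); total 4.
Path In→D→Core→Eg (+1); total 5.
No residual In→Eg path; max flow = 5.
Certifying cut of size 5: {In→A, In→B, In→D, In→Eg, In→R1}.

5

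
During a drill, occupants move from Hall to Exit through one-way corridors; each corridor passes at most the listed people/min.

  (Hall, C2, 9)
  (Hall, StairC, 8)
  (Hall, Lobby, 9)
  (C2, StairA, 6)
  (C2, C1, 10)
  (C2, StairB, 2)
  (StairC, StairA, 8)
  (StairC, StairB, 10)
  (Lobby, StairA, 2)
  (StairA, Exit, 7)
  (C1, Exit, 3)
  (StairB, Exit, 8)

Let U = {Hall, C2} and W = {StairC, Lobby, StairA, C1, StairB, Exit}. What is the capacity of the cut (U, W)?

Edges leaving {Hall, C2}: Hall→StairC (8), Hall→Lobby (9), C2→StairA (6), C2→C1 (10), C2→StairB (2).
Cut capacity = 8 + 9 + 6 + 10 + 2 = 35.

35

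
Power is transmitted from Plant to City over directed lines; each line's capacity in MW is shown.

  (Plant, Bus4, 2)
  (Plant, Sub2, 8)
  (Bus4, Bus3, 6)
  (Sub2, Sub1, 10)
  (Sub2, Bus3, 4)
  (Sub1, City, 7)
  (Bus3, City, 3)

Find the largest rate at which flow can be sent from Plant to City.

Augment Plant→Bus4→Bus3→City: bottleneck 2, flow now 2.
Augment Plant→Sub2→Sub1→City: bottleneck 7, flow now 9.
Augment Plant→Sub2→Bus3→City: bottleneck 1, flow now 10.
No augmenting path remains; maximum flow = 10.
In the residual graph, reachable from Plant: {Plant}.
Min-cut edges: Plant→Bus4 (2), Plant→Sub2 (8); capacity 2 + 8 = 10.
This cut is saturated, so no flow can exceed 10.

10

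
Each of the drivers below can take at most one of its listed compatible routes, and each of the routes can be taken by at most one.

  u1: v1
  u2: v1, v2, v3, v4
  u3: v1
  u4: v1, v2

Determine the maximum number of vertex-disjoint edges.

Unit-capacity flow: source→left, listed edges, right→sink; max matching = max flow.
Augmenting path u1→v1 (+1); matched 1.
Augmenting path u2→v2 (+1); matched 2.
Augmenting path u4→v2→u2→v3 (+1); matched 3.
No augmenting path remains; maximum matching = 3.
König certificate: {u2, u4, v1} is a vertex cover of size 3 (every listed pair touches it), so no matching can be larger.

3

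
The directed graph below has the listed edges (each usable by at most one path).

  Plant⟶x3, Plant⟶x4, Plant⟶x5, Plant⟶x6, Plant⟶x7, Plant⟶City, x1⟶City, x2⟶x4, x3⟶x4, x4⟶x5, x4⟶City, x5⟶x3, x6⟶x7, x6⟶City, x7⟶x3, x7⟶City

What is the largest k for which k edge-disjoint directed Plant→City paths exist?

Assign every edge capacity 1; by Menger, the answer equals the max flow.
Path Plant→City (+1); total 1.
Path Plant→x4→City (+1); total 2.
Path Plant→x6→City (+1); total 3.
Path Plant→x7→City (+1); total 4.
No residual Plant→City path; max flow = 4.
Certifying cut of size 4: {Plant→City, Plant→x6, Plant→x7, x4→City}.

4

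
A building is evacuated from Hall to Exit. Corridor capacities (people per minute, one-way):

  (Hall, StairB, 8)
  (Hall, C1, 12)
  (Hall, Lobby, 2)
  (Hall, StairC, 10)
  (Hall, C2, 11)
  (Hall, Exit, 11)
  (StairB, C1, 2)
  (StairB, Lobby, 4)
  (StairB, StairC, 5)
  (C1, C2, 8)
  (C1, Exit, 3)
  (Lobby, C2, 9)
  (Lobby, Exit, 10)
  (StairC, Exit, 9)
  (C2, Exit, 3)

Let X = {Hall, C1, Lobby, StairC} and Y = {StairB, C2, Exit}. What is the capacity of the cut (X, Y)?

Edges leaving {Hall, C1, Lobby, StairC}: Hall→StairB (8), Hall→C2 (11), Hall→Exit (11), C1→C2 (8), C1→Exit (3), Lobby→C2 (9), Lobby→Exit (10), StairC→Exit (9).
Cut capacity = 8 + 11 + 11 + 8 + 3 + 9 + 10 + 9 = 69.

69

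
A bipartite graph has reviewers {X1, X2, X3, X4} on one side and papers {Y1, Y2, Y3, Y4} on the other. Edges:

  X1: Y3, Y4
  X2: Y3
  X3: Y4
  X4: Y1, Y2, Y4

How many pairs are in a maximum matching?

Unit-capacity flow: source→left, listed edges, right→sink; max matching = max flow.
Augmenting path X1→Y3 (+1); matched 1.
Augmenting path X3→Y4 (+1); matched 2.
Augmenting path X4→Y1 (+1); matched 3.
No augmenting path remains; maximum matching = 3.
König certificate: {X4, Y3, Y4} is a vertex cover of size 3 (every listed pair touches it), so no matching can be larger.

3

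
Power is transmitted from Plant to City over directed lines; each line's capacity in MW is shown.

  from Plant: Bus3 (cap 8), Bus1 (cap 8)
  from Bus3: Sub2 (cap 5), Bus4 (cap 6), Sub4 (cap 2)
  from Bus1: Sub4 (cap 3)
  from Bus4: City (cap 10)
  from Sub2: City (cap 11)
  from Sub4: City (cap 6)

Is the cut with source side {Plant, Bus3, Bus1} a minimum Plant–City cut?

Given cut capacity: 6 + 5 + 2 + 3 = 16.
Augment Plant→Bus3→Bus4→City: bottleneck 6, flow now 6.
Augment Plant→Bus3→Sub2→City: bottleneck 2, flow now 8.
Augment Plant→Bus1→Sub4→City: bottleneck 3, flow now 11.
No augmenting path remains; maximum flow = 11.
In the residual graph, reachable from Plant: {Plant, Bus1}.
Min-cut edges: Plant→Bus3 (8), Bus1→Sub4 (3); capacity 8 + 3 = 11.
Cut capacity 16 exceeds the max flow 11, so it is not minimum.

No — its capacity is 16, but the minimum cut has capacity 11.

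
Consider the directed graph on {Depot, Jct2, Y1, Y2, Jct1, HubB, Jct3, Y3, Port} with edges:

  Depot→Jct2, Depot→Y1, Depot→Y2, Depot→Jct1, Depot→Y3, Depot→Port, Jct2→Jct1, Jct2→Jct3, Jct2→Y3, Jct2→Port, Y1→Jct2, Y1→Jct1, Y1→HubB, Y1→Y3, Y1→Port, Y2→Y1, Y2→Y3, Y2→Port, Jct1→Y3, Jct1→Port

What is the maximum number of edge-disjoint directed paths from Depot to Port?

5

Assign every edge capacity 1; by Menger, the answer equals the max flow.
Path Depot→Port (+1); total 1.
Path Depot→Jct2→Port (+1); total 2.
Path Depot→Y1→Port (+1); total 3.
Path Depot→Y2→Port (+1); total 4.
Path Depot→Jct1→Port (+1); total 5.
No residual Depot→Port path; max flow = 5.
Certifying cut of size 5: {Depot→Jct1, Depot→Jct2, Depot→Port, Depot→Y1, Depot→Y2}.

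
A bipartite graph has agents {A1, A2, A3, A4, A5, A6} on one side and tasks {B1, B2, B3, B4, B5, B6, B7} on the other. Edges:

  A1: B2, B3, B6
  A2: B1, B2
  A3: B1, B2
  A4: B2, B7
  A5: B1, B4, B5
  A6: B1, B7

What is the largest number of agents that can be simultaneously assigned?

5

Unit-capacity flow: source→left, listed edges, right→sink; max matching = max flow.
Augmenting path A1→B2 (+1); matched 1.
Augmenting path A2→B1 (+1); matched 2.
Augmenting path A4→B7 (+1); matched 3.
Augmenting path A5→B4 (+1); matched 4.
Augmenting path A3→B2→A1→B3 (+1); matched 5.
No augmenting path remains; maximum matching = 5.
König certificate: {A1, A5, B1, B2, B7} is a vertex cover of size 5 (every listed pair touches it), so no matching can be larger.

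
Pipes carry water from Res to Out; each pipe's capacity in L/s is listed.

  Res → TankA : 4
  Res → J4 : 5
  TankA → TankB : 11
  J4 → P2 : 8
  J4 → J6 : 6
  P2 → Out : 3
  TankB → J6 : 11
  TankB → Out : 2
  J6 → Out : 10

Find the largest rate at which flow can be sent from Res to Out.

Augment Res→TankA→TankB→Out: bottleneck 2, flow now 2.
Augment Res→J4→P2→Out: bottleneck 3, flow now 5.
Augment Res→J4→J6→Out: bottleneck 2, flow now 7.
Augment Res→TankA→TankB→J6→Out: bottleneck 2, flow now 9.
No augmenting path remains; maximum flow = 9.
In the residual graph, reachable from Res: {Res}.
Min-cut edges: Res→TankA (4), Res→J4 (5); capacity 4 + 5 = 9.
This cut is saturated, so no flow can exceed 9.

9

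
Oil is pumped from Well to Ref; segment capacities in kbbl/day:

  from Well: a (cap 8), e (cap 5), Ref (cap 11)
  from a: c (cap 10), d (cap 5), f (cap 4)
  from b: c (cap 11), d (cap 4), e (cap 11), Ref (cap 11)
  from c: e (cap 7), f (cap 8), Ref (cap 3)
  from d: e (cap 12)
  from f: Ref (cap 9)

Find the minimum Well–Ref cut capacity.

19

Augment Well→Ref: bottleneck 11, flow now 11.
Augment Well→a→c→Ref: bottleneck 3, flow now 14.
Augment Well→a→f→Ref: bottleneck 4, flow now 18.
Augment Well→a→c→f→Ref: bottleneck 1, flow now 19.
No augmenting path remains; maximum flow = 19.
By max-flow min-cut, the minimum cut capacity equals the max flow.
In the residual graph, reachable from Well: {Well, e}.
Min-cut edges: Well→a (8), Well→Ref (11); capacity 8 + 11 = 19.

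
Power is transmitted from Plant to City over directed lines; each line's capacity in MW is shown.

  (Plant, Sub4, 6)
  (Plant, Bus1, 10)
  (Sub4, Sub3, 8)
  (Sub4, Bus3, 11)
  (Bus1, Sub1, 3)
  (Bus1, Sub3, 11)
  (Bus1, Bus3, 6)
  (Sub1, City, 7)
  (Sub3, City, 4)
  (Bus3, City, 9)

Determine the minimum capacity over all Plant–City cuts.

Augment Plant→Sub4→Sub3→City: bottleneck 4, flow now 4.
Augment Plant→Sub4→Bus3→City: bottleneck 2, flow now 6.
Augment Plant→Bus1→Sub1→City: bottleneck 3, flow now 9.
Augment Plant→Bus1→Bus3→City: bottleneck 6, flow now 15.
Augment Plant→Bus1→Sub3→Sub4→Bus3→City: bottleneck 1, flow now 16. (uses reverse residual edge)
No augmenting path remains; maximum flow = 16.
By max-flow min-cut, the minimum cut capacity equals the max flow.
In the residual graph, reachable from Plant: {Plant}.
Min-cut edges: Plant→Sub4 (6), Plant→Bus1 (10); capacity 6 + 10 = 16.

16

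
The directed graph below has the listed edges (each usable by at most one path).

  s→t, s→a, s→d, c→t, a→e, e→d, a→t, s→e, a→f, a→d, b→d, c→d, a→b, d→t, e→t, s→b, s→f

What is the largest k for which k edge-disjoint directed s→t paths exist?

Assign every edge capacity 1; by Menger, the answer equals the max flow.
Path s→t (+1); total 1.
Path s→a→t (+1); total 2.
Path s→d→t (+1); total 3.
Path s→e→t (+1); total 4.
No residual s→t path; max flow = 4.
Certifying cut of size 4: {d→t, s→a, s→e, s→t}.

4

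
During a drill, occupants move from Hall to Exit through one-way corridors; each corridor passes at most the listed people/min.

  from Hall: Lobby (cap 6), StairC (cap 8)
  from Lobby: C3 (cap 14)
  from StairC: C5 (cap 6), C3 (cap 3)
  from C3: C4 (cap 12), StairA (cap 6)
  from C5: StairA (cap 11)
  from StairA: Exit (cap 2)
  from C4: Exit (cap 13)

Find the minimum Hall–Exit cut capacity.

11

Augment Hall→Lobby→C3→StairA→Exit: bottleneck 2, flow now 2.
Augment Hall→Lobby→C3→C4→Exit: bottleneck 4, flow now 6.
Augment Hall→StairC→C3→C4→Exit: bottleneck 3, flow now 9.
Augment Hall→StairC→C5→StairA→C3→C4→Exit: bottleneck 2, flow now 11. (uses reverse residual edge)
No augmenting path remains; maximum flow = 11.
By max-flow min-cut, the minimum cut capacity equals the max flow.
In the residual graph, reachable from Hall: {Hall, StairC, C5, StairA}.
Min-cut edges: Hall→Lobby (6), StairC→C3 (3), StairA→Exit (2); capacity 6 + 3 + 2 = 11.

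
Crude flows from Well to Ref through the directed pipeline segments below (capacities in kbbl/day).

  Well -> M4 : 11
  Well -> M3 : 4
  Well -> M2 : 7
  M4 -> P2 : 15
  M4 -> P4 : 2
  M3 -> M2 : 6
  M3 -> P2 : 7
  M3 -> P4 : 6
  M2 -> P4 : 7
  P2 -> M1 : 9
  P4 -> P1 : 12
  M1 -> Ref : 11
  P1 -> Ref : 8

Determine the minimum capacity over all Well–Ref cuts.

17

Augment Well→M4→P2→M1→Ref: bottleneck 9, flow now 9.
Augment Well→M4→P4→P1→Ref: bottleneck 2, flow now 11.
Augment Well→M3→P4→P1→Ref: bottleneck 4, flow now 15.
Augment Well→M2→P4→P1→Ref: bottleneck 2, flow now 17.
No augmenting path remains; maximum flow = 17.
By max-flow min-cut, the minimum cut capacity equals the max flow.
In the residual graph, reachable from Well: {Well, M4, M3, M2, P2, P4, P1}.
Min-cut edges: P2→M1 (9), P1→Ref (8); capacity 9 + 8 = 17.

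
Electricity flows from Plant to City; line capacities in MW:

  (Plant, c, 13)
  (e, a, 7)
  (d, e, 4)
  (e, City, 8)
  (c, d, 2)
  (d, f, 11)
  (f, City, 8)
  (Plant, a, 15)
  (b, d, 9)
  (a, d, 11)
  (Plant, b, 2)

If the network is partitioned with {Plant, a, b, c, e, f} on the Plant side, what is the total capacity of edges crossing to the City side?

38

Edges leaving {Plant, a, b, c, e, f}: a→d (11), b→d (9), c→d (2), e→City (8), f→City (8).
Cut capacity = 11 + 9 + 2 + 8 + 8 = 38.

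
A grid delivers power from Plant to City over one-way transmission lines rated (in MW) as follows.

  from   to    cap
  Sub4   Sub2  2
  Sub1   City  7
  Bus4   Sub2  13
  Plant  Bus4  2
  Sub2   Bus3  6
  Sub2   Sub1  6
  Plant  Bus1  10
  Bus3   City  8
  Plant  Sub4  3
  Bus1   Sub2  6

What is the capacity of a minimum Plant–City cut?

Augment Plant→Sub4→Sub2→Bus3→City: bottleneck 2, flow now 2.
Augment Plant→Bus1→Sub2→Bus3→City: bottleneck 4, flow now 6.
Augment Plant→Bus1→Sub2→Sub1→City: bottleneck 2, flow now 8.
Augment Plant→Bus4→Sub2→Sub1→City: bottleneck 2, flow now 10.
No augmenting path remains; maximum flow = 10.
By max-flow min-cut, the minimum cut capacity equals the max flow.
In the residual graph, reachable from Plant: {Plant, Sub4, Bus1}.
Min-cut edges: Plant→Bus4 (2), Sub4→Sub2 (2), Bus1→Sub2 (6); capacity 2 + 2 + 6 = 10.

10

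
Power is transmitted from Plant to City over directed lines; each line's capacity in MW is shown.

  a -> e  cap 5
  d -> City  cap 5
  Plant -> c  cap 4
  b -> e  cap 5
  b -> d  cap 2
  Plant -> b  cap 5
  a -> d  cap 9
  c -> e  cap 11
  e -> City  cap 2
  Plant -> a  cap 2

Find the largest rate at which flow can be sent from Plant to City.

Augment Plant→a→d→City: bottleneck 2, flow now 2.
Augment Plant→b→d→City: bottleneck 2, flow now 4.
Augment Plant→b→e→City: bottleneck 2, flow now 6.
No augmenting path remains; maximum flow = 6.
In the residual graph, reachable from Plant: {Plant, b, c, e}.
Min-cut edges: Plant→a (2), b→d (2), e→City (2); capacity 2 + 2 + 2 = 6.
This cut is saturated, so no flow can exceed 6.

6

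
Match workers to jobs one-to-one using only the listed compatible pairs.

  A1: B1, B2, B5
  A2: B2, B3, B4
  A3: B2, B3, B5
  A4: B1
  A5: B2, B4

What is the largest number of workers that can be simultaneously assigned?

5

Unit-capacity flow: source→left, listed edges, right→sink; max matching = max flow.
Augmenting path A1→B1 (+1); matched 1.
Augmenting path A2→B2 (+1); matched 2.
Augmenting path A3→B3 (+1); matched 3.
Augmenting path A5→B4 (+1); matched 4.
Augmenting path A4→B1→A1→B5 (+1); matched 5.
No augmenting path remains; maximum matching = 5.
König certificate: {A1, A2, A3, A4, A5} is a vertex cover of size 5 (every listed pair touches it), so no matching can be larger.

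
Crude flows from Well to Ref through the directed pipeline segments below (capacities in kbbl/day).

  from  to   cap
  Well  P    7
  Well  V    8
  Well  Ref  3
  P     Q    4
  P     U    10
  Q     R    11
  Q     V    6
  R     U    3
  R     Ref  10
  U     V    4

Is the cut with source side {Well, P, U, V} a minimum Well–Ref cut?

Yes — it is a minimum cut (capacity 7).

Given cut capacity: 3 + 4 = 7.
Augment Well→Ref: bottleneck 3, flow now 3.
Augment Well→P→Q→R→Ref: bottleneck 4, flow now 7.
No augmenting path remains; maximum flow = 7.
Cut capacity 7 equals the max flow, so it is a minimum cut.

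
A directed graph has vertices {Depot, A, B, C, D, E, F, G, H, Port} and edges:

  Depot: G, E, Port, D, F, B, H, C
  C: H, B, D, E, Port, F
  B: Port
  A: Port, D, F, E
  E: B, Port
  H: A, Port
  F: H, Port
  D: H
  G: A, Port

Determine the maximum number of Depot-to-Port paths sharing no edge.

Assign every edge capacity 1; by Menger, the answer equals the max flow.
Path Depot→Port (+1); total 1.
Path Depot→B→Port (+1); total 2.
Path Depot→C→Port (+1); total 3.
Path Depot→E→Port (+1); total 4.
Path Depot→F→Port (+1); total 5.
Path Depot→G→Port (+1); total 6.
Path Depot→H→Port (+1); total 7.
Path Depot→D→H→A→Port (+1); total 8.
No residual Depot→Port path; max flow = 8.
Certifying cut of size 8: {Depot→B, Depot→C, Depot→D, Depot→E, Depot→F, Depot→G, Depot→H, Depot→Port}.

8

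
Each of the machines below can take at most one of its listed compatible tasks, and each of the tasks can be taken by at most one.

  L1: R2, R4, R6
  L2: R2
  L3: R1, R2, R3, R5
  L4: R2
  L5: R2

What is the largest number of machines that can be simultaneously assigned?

Unit-capacity flow: source→left, listed edges, right→sink; max matching = max flow.
Augmenting path L1→R2 (+1); matched 1.
Augmenting path L3→R1 (+1); matched 2.
Augmenting path L2→R2→L1→R4 (+1); matched 3.
No augmenting path remains; maximum matching = 3.
König certificate: {L1, L3, R2} is a vertex cover of size 3 (every listed pair touches it), so no matching can be larger.

3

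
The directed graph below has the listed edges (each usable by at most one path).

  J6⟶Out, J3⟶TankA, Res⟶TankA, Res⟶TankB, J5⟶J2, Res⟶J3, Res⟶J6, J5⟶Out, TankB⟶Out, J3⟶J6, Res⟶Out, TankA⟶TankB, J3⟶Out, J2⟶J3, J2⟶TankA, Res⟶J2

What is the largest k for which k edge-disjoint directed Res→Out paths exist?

4

Assign every edge capacity 1; by Menger, the answer equals the max flow.
Path Res→Out (+1); total 1.
Path Res→TankB→Out (+1); total 2.
Path Res→J3→Out (+1); total 3.
Path Res→J6→Out (+1); total 4.
No residual Res→Out path; max flow = 4.
Certifying cut of size 4: {J3→Out, J6→Out, Res→Out, TankB→Out}.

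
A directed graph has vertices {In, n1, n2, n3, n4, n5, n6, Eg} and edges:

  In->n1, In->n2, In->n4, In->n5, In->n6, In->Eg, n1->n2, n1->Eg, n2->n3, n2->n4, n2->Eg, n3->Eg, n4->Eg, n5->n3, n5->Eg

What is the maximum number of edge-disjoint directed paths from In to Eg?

Assign every edge capacity 1; by Menger, the answer equals the max flow.
Path In→Eg (+1); total 1.
Path In→n1→Eg (+1); total 2.
Path In→n2→Eg (+1); total 3.
Path In→n4→Eg (+1); total 4.
Path In→n5→Eg (+1); total 5.
No residual In→Eg path; max flow = 5.
Certifying cut of size 5: {In→Eg, In→n1, In→n2, In→n4, In→n5}.

5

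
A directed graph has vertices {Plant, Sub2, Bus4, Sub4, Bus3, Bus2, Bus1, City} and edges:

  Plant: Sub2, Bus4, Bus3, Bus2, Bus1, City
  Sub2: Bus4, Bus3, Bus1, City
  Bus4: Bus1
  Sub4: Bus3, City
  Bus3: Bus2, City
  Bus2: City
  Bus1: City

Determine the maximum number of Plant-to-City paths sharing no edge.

5

Assign every edge capacity 1; by Menger, the answer equals the max flow.
Path Plant→City (+1); total 1.
Path Plant→Sub2→City (+1); total 2.
Path Plant→Bus3→City (+1); total 3.
Path Plant→Bus2→City (+1); total 4.
Path Plant→Bus1→City (+1); total 5.
No residual Plant→City path; max flow = 5.
Certifying cut of size 5: {Bus1→City, Plant→Bus2, Plant→Bus3, Plant→City, Plant→Sub2}.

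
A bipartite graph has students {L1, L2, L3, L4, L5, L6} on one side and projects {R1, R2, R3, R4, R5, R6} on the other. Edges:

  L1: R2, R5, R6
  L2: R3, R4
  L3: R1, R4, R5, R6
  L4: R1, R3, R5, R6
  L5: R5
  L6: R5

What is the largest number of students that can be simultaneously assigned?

5

Unit-capacity flow: source→left, listed edges, right→sink; max matching = max flow.
Augmenting path L1→R2 (+1); matched 1.
Augmenting path L2→R3 (+1); matched 2.
Augmenting path L3→R1 (+1); matched 3.
Augmenting path L4→R5 (+1); matched 4.
Augmenting path L5→R5→L4→R6 (+1); matched 5.
No augmenting path remains; maximum matching = 5.
König certificate: {L1, L2, L3, L4, R5} is a vertex cover of size 5 (every listed pair touches it), so no matching can be larger.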